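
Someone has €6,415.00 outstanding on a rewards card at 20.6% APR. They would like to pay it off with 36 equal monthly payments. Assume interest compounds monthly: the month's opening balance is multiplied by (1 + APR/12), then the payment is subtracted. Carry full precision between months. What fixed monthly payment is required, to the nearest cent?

Monthly rate r = 20.6%/12 = 1.71667% = 0.0171667.
Level-payment amortization: P = B₀·r / (1 − (1+r)^(−n)) = 6415.00·0.0171667 / (1 − 1.01717^(−36)).
Denominator 1 − (1+r)^(−36) = 0.458144239.
P = 110.124 / 0.458144239 ≈ 240.37.

€240.37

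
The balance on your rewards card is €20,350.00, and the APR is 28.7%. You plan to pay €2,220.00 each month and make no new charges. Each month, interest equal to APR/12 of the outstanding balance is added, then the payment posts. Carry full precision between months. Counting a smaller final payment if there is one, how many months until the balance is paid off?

Monthly rate r = 28.7%/12 = 2.39167% = 0.0239167.
Recurrence: B ← B·(1+r) − €2,220.00.
Month 1: interest €486.70; balance after payment €18,616.70.
Month 2: interest €445.25; balance after payment €16,841.95.
Closed form: n = −ln(1 − rB₀/P)/ln(1+r) = −ln(0.78076)/ln(1.02392) ≈ 10.471, so the balance reaches zero during payment 11.

11 months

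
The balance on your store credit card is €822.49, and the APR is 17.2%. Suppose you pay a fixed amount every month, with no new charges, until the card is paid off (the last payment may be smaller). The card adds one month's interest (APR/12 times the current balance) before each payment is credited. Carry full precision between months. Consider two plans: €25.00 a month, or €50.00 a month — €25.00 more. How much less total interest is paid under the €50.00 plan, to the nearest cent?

€175.71

Monthly rate r = 17.2%/12 = 1.43333% = 0.0143333.
At €25.00/mo: n = ⌈−ln(1 − rB₀/P)/ln(1+r)⌉ = 45 payments (last €20.47); total interest = total paid − €822.49 = €297.98.
At €50.00/mo: 19 payments (last €44.76); total interest €122.27.
Interest saved = €297.98 − €122.27 = €175.71.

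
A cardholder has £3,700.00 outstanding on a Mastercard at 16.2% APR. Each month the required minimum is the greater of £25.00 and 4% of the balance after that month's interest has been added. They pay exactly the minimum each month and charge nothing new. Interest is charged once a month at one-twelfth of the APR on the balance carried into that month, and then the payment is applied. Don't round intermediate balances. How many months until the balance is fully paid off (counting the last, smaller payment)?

96 months

Monthly rate r = 16.2%/12 = 1.35% = 0.0135.
While 4% of the post-interest balance exceeds £25.00, each month B ← (B·(1+r))·(1 − 0.04), i.e. B shrinks by the factor (1+r)·0.96 = 0.97296.
This holds for months 1–66. Entering month 67 the balance is £606.00; 4% of the post-interest balance is now below £25.00, so the flat £25.00 minimum applies from here.
From month 67 a fixed £25.00 at rate r clears £606.00 in 30 more payments. Total: 66 + 30 = 96 months.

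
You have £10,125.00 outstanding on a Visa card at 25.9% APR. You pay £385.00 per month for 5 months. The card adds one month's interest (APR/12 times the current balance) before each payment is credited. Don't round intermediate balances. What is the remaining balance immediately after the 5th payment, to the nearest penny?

Monthly rate r = 25.9%/12 = 2.15833% = 0.0215833.
Each month: B ← B·(1+r) − £385.00.
Month 1: interest £218.53; balance after payment £9,958.53.
Month 2: interest £214.94; balance after payment £9,788.47.
Month 3: interest £211.27; balance after payment £9,614.74.
Month 4: interest £207.52; balance after payment £9,437.26.
Month 5: interest £203.69; balance after payment £9,255.94.

£9,255.94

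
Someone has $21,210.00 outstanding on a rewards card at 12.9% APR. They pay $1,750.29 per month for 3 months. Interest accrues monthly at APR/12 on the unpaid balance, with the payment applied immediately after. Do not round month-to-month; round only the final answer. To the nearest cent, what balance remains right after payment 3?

Monthly rate r = 12.9%/12 = 1.075% = 0.01075.
Each month: B ← B·(1+r) − $1,750.29.
Month 1: interest $228.01; balance after payment $19,687.72.
Month 2: interest $211.64; balance after payment $18,149.07.
Month 3: interest $195.10; balance after payment $16,593.88.

$16,593.88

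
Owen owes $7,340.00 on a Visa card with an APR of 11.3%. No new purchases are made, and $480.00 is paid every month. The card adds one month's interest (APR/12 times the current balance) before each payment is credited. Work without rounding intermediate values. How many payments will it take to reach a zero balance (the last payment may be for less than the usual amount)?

Monthly rate r = 11.3%/12 = 0.941667% = 0.00941667.
Recurrence: B ← B·(1+r) − $480.00.
Month 1: interest $69.12; balance after payment $6,929.12.
Month 2: interest $65.25; balance after payment $6,514.37.
Closed form: n = −ln(1 − rB₀/P)/ln(1+r) = −ln(0.856)/ln(1.00942) ≈ 16.589, so the balance reaches zero during payment 17.

17 months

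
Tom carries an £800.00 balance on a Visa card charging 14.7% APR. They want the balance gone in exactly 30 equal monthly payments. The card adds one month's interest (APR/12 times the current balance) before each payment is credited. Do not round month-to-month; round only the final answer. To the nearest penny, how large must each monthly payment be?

Monthly rate r = 14.7%/12 = 1.225% = 0.01225.
Level-payment amortization: P = B₀·r / (1 − (1+r)^(−n)) = 800.00·0.01225 / (1 − 1.01225^(−30)).
Denominator 1 − (1+r)^(−30) = 0.305988868.
P = 9.8 / 0.305988868 ≈ 32.03.

£32.03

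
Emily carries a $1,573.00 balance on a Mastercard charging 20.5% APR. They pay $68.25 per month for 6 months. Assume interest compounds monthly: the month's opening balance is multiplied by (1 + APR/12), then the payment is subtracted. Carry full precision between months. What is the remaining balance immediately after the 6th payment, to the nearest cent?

$1,313.88

Monthly rate r = 20.5%/12 = 1.70833% = 0.0170833.
Each month: B ← B·(1+r) − $68.25.
Month 1: interest $26.87; balance after payment $1,531.62.
Month 2: interest $26.17; balance after payment $1,489.54.
Month 3: interest $25.45; balance after payment $1,446.73.
Month 4: interest $24.72; balance after payment $1,403.20.
Month 5: interest $23.97; balance after payment $1,358.92.
Month 6: interest $23.21; balance after payment $1,313.88.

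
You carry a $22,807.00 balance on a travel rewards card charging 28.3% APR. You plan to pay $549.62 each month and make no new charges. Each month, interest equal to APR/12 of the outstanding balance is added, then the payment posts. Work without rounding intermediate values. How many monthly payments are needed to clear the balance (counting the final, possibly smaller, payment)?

165 months

Monthly rate r = 28.3%/12 = 2.35833% = 0.0235833.
Recurrence: B ← B·(1+r) − $549.62.
Month 1: interest $537.87; balance after payment $22,795.25.
Month 2: interest $537.59; balance after payment $22,783.21.
Closed form: n = −ln(1 − rB₀/P)/ln(1+r) = −ln(0.021387)/ln(1.02358) ≈ 164.952, so the balance reaches zero during payment 165.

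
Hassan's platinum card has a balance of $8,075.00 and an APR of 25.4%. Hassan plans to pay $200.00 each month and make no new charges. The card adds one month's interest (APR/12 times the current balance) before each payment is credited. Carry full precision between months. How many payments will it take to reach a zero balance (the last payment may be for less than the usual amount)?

Monthly rate r = 25.4%/12 = 2.11667% = 0.0211667.
Recurrence: B ← B·(1+r) − $200.00.
Month 1: interest $170.92; balance after payment $8,045.92.
Month 2: interest $170.31; balance after payment $8,016.23.
Closed form: n = −ln(1 − rB₀/P)/ln(1+r) = −ln(0.1454)/ln(1.02117) ≈ 92.061, so the balance reaches zero during payment 93.

93 months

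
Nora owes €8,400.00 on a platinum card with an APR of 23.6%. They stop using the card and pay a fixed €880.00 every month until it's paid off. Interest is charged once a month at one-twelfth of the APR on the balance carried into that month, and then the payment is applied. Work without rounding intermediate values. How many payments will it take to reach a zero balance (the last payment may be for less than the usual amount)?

Monthly rate r = 23.6%/12 = 1.96667% = 0.0196667.
Recurrence: B ← B·(1+r) − €880.00.
Month 1: interest €165.20; balance after payment €7,685.20.
Month 2: interest €151.14; balance after payment €6,956.34.
Closed form: n = −ln(1 − rB₀/P)/ln(1+r) = −ln(0.81227)/ln(1.01967) ≈ 10.676, so the balance reaches zero during payment 11.

11 months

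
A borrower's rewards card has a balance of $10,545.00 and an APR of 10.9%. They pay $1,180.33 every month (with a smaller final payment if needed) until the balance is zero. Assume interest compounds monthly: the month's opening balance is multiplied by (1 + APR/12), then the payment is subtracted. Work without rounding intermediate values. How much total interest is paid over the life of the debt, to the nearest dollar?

$504

Monthly rate r = 10.9%/12 = 0.908333% = 0.00908333.
Payoff takes n = ⌈−ln(1 − rB₀/P)/ln(1+r)⌉ = ⌈9.360⌉ = 10 payments; the last is $425.65.
Total paid = 9·$1,180.33 + $425.65 = $11,048.62.
Total interest = total paid − principal = $11,048.62 − $10,545.00 = $503.62.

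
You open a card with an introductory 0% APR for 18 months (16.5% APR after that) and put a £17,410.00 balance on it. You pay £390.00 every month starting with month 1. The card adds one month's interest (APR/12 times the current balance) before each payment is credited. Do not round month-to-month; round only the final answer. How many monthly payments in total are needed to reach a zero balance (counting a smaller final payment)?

Promo months 1–18 at r₀ = 0%/12 = 0; months 19+ at r₁ = 16.5%/12 = 0.01375.
After month 18 (no interest yet): B = £17,410.00 − 18·£390.00 = £10,390.00.
Then at r₁ with £390.00/mo: n₂ = −ln(1 − r₁·B/P)/ln(1+r₁) ≈ 33.41 → 34 more payments.

52 months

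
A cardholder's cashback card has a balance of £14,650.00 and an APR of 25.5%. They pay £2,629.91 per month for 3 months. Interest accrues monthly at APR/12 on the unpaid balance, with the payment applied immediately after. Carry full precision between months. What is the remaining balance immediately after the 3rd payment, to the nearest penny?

£7,545.35

Monthly rate r = 25.5%/12 = 2.125% = 0.02125.
Each month: B ← B·(1+r) − £2,629.91.
Month 1: interest £311.31; balance after payment £12,331.40.
Month 2: interest £262.04; balance after payment £9,963.53.
Month 3: interest £211.73; balance after payment £7,545.35.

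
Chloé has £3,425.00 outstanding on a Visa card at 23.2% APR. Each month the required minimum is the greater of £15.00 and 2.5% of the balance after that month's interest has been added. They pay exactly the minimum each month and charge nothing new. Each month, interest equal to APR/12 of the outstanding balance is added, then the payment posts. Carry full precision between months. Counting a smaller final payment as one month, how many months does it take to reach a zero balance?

Monthly rate r = 23.2%/12 = 1.93333% = 0.0193333.
While 2.5% of the post-interest balance exceeds £15.00, each month B ← (B·(1+r))·(1 − 0.025), i.e. B shrinks by the factor (1+r)·0.975 = 0.99385.
This holds for months 1–286. Entering month 287 the balance is £586.71; 2.5% of the post-interest balance is now below £15.00, so the flat £15.00 minimum applies from here.
From month 287 a fixed £15.00 at rate r clears £586.71 in 74 more payments. Total: 286 + 74 = 360 months.

360 months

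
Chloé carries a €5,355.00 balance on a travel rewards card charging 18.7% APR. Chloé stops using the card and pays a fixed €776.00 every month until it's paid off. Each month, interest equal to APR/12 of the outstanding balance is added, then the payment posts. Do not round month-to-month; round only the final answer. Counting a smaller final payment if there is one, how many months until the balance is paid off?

8 months

Monthly rate r = 18.7%/12 = 1.55833% = 0.0155833.
Recurrence: B ← B·(1+r) − €776.00.
Month 1: interest €83.45; balance after payment €4,662.45.
Month 2: interest €72.66; balance after payment €3,959.11.
Closed form: n = −ln(1 − rB₀/P)/ln(1+r) = −ln(0.89246)/ln(1.01558) ≈ 7.358, so the balance reaches zero during payment 8.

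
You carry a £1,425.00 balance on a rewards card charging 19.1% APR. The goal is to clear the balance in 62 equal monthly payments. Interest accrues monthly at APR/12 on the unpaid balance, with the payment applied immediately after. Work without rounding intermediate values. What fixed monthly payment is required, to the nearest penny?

£36.33

Monthly rate r = 19.1%/12 = 1.59167% = 0.0159167.
Level-payment amortization: P = B₀·r / (1 − (1+r)^(−n)) = 1425.00·0.0159167 / (1 − 1.01592^(−62)).
Denominator 1 − (1+r)^(−62) = 0.624336746.
P = 22.6813 / 0.624336746 ≈ 36.33.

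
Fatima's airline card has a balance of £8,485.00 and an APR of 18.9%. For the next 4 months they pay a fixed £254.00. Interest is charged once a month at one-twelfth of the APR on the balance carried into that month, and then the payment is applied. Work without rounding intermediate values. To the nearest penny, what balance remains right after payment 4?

Monthly rate r = 18.9%/12 = 1.575% = 0.01575.
Each month: B ← B·(1+r) − £254.00.
Month 1: interest £133.64; balance after payment £8,364.64.
Month 2: interest £131.74; balance after payment £8,242.38.
Month 3: interest £129.82; balance after payment £8,118.20.
Month 4: interest £127.86; balance after payment £7,992.06.

£7,992.06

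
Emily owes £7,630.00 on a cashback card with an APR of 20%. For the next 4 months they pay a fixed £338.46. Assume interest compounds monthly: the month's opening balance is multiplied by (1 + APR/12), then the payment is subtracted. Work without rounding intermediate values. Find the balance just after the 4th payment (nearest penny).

£6,763.46

Monthly rate r = 20%/12 = 1.66667% = 0.0166667.
Each month: B ← B·(1+r) − £338.46.
Month 1: interest £127.17; balance after payment £7,418.71.
Month 2: interest £123.65; balance after payment £7,203.89.
Month 3: interest £120.06; balance after payment £6,985.50.
Month 4: interest £116.42; balance after payment £6,763.46.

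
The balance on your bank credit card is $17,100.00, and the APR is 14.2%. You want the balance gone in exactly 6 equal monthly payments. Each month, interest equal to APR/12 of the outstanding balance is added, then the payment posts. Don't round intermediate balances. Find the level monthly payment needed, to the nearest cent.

$2,969.19

Monthly rate r = 14.2%/12 = 1.18333% = 0.0118333.
Level-payment amortization: P = B₀·r / (1 − (1+r)^(−n)) = 17100.00·0.0118333 / (1 − 1.01183^(−6)).
Denominator 1 − (1+r)^(−6) = 0.0681497951.
P = 202.35 / 0.0681497951 ≈ 2969.19.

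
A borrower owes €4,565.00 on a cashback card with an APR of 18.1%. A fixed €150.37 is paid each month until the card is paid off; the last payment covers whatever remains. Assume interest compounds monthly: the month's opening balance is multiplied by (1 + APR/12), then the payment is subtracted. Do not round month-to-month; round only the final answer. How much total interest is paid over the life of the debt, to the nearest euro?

Monthly rate r = 18.1%/12 = 1.50833% = 0.0150833.
Payoff takes n = ⌈−ln(1 − rB₀/P)/ln(1+r)⌉ = ⌈40.901⌉ = 41 payments; the last is €135.58.
Total paid = 40·€150.37 + €135.58 = €6,150.38.
Total interest = total paid − principal = €6,150.38 − €4,565.00 = €1,585.38.

€1,585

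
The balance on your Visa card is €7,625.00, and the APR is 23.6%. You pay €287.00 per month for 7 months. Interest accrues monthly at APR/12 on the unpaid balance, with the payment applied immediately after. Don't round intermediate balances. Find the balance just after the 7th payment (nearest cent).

€6,607.22

Monthly rate r = 23.6%/12 = 1.96667% = 0.0196667.
Each month: B ← B·(1+r) − €287.00.
Month 1: interest €149.96; balance after payment €7,487.96.
Month 2: interest €147.26; balance after payment €7,348.22.
Month 3: interest €144.52; balance after payment €7,205.74.
Month 4: interest €141.71; balance after payment €7,060.45.
Month 5: interest €138.86; balance after payment €6,912.30.
Month 6: interest €135.94; balance after payment €6,761.25.
Month 7: interest €132.97; balance after payment €6,607.22.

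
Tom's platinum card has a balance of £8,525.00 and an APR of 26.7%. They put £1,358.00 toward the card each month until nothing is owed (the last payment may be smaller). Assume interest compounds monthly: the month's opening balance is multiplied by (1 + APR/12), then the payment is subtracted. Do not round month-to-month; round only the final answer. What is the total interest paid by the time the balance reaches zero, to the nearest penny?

£761.17

Monthly rate r = 26.7%/12 = 2.225% = 0.02225.
Payoff takes n = ⌈−ln(1 − rB₀/P)/ln(1+r)⌉ = ⌈6.837⌉ = 7 payments; the last is £1,138.17.
Total paid = 6·£1,358.00 + £1,138.17 = £9,286.17.
Total interest = total paid − principal = £9,286.17 − £8,525.00 = £761.17.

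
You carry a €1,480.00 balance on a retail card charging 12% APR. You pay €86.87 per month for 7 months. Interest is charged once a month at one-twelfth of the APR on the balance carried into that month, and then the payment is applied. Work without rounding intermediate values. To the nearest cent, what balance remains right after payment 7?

€960.12

Monthly rate r = 12%/12 = 1% = 0.01.
Each month: B ← B·(1+r) − €86.87.
Month 1: interest €14.80; balance after payment €1,407.93.
Month 2: interest €14.08; balance after payment €1,335.14.
Month 3: interest €13.35; balance after payment €1,261.62.
Month 4: interest €12.62; balance after payment €1,187.37.
Month 5: interest €11.87; balance after payment €1,112.37.
Month 6: interest €11.12; balance after payment €1,036.62.
Month 7: interest €10.37; balance after payment €960.12.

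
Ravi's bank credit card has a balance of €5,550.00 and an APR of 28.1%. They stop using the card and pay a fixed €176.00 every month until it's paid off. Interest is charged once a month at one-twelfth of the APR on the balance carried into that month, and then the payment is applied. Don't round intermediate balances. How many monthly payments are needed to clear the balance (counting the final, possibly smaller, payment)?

Monthly rate r = 28.1%/12 = 2.34167% = 0.0234167.
Recurrence: B ← B·(1+r) − €176.00.
Month 1: interest €129.96; balance after payment €5,503.96.
Month 2: interest €128.88; balance after payment €5,456.85.
Closed form: n = −ln(1 − rB₀/P)/ln(1+r) = −ln(0.26158)/ln(1.02342) ≈ 57.936, so the balance reaches zero during payment 58.

58 payments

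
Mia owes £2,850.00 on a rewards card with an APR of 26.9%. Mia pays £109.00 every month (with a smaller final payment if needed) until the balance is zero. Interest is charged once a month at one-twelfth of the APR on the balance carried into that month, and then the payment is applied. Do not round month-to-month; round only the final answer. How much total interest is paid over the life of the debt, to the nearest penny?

£1,487.70

Monthly rate r = 26.9%/12 = 2.24167% = 0.0224167.
Payoff takes n = ⌈−ln(1 − rB₀/P)/ln(1+r)⌉ = ⌈39.794⌉ = 40 payments; the last is £86.70.
Total paid = 39·£109.00 + £86.70 = £4,337.70.
Total interest = total paid − principal = £4,337.70 − £2,850.00 = £1,487.70.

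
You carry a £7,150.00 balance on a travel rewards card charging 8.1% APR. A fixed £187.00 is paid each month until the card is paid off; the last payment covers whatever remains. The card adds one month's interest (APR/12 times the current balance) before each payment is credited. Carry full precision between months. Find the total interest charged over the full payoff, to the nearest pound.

Monthly rate r = 8.1%/12 = 0.675% = 0.00675.
Payoff takes n = ⌈−ln(1 − rB₀/P)/ln(1+r)⌉ = ⌈44.375⌉ = 45 payments; the last is £70.28.
Total paid = 44·£187.00 + £70.28 = £8,298.28.
Total interest = total paid − principal = £8,298.28 − £7,150.00 = £1,148.28.

£1,148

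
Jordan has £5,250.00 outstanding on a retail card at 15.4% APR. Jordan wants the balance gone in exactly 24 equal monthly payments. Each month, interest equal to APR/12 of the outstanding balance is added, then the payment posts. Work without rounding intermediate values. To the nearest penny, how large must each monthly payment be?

Monthly rate r = 15.4%/12 = 1.28333% = 0.0128333.
Level-payment amortization: P = B₀·r / (1 − (1+r)^(−n)) = 5250.00·0.0128333 / (1 − 1.01283^(−24)).
Denominator 1 − (1+r)^(−24) = 0.26364314.
P = 67.375 / 0.26364314 ≈ 255.55.

£255.55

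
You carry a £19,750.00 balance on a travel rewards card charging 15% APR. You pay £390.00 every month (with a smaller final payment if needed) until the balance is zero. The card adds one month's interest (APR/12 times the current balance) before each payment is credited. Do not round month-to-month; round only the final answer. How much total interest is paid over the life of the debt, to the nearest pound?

Monthly rate r = 15%/12 = 1.25% = 0.0125.
Payoff takes n = ⌈−ln(1 − rB₀/P)/ln(1+r)⌉ = ⌈80.694⌉ = 81 payments; the last is £271.35.
Total paid = 80·£390.00 + £271.35 = £31,471.35.
Total interest = total paid − principal = £31,471.35 − £19,750.00 = £11,721.35.

£11,721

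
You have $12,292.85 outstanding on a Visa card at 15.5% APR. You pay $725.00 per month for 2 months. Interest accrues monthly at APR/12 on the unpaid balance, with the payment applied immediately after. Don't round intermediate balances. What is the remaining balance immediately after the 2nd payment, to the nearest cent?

Monthly rate r = 15.5%/12 = 1.29167% = 0.0129167.
Each month: B ← B·(1+r) − $725.00.
Month 1: interest $158.78; balance after payment $11,726.63.
Month 2: interest $151.47; balance after payment $11,153.10.

$11,153.10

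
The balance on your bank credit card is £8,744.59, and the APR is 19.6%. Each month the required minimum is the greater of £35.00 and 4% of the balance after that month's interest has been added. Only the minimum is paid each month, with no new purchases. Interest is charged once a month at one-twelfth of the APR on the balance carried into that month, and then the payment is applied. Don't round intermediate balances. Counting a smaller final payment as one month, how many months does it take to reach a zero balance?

126 months

Monthly rate r = 19.6%/12 = 1.63333% = 0.0163333.
While 4% of the post-interest balance exceeds £35.00, each month B ← (B·(1+r))·(1 − 0.04), i.e. B shrinks by the factor (1+r)·0.96 = 0.97568.
This holds for months 1–95. Entering month 96 the balance is £843.22; 4% of the post-interest balance is now below £35.00, so the flat £35.00 minimum applies from here.
From month 96 a fixed £35.00 at rate r clears £843.22 in 31 more payments. Total: 95 + 31 = 126 months.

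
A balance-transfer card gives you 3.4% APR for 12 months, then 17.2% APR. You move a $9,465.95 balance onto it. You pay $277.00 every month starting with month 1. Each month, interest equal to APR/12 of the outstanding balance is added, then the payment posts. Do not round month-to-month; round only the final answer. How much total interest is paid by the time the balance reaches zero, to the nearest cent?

$1,712.19

Promo months 1–12 at r₀ = 3.4%/12 = 0.00283333; months 13+ at r₁ = 17.2%/12 = 0.0143333.
After month 12: iterate B ← B·(1+r₀) − $277.00 for 12 months → $6,416.56.
Then at r₁ with $277.00/mo: n₂ = −ln(1 − r₁·B/P)/ln(1+r₁) ≈ 28.35 → 29 more payments.
Total paid = 40·$277.00 + $98.14 = $11,178.14; interest = $11,178.14 − $9,465.95 = $1,712.19.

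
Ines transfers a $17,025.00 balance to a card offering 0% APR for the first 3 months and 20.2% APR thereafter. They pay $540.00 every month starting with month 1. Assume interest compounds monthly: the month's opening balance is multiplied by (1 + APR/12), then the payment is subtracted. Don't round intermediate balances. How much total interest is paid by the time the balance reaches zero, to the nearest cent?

$5,762.77

Promo months 1–3 at r₀ = 0%/12 = 0; months 4+ at r₁ = 20.2%/12 = 0.0168333.
After month 3 (no interest yet): B = $17,025.00 − 3·$540.00 = $15,405.00.
Then at r₁ with $540.00/mo: n₂ = −ln(1 − r₁·B/P)/ln(1+r₁) ≈ 39.20 → 40 more payments.
Total paid = 42·$540.00 + $107.77 = $22,787.77; interest = $22,787.77 − $17,025.00 = $5,762.77.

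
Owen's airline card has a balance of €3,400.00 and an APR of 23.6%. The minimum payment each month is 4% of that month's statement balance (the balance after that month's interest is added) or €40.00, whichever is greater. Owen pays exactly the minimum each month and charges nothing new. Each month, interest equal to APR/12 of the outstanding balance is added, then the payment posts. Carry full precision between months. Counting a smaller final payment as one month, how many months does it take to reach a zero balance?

Monthly rate r = 23.6%/12 = 1.96667% = 0.0196667.
While 4% of the post-interest balance exceeds €40.00, each month B ← (B·(1+r))·(1 − 0.04), i.e. B shrinks by the factor (1+r)·0.96 = 0.97888.
This holds for months 1–59. Entering month 60 the balance is €964.98; 4% of the post-interest balance is now below €40.00, so the flat €40.00 minimum applies from here.
From month 60 a fixed €40.00 at rate r clears €964.98 in 34 more payments. Total: 59 + 34 = 93 months.

93 months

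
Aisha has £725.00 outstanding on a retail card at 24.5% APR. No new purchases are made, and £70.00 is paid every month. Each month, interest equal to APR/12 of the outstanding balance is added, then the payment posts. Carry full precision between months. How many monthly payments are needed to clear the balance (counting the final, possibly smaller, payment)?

Monthly rate r = 24.5%/12 = 2.04167% = 0.0204167.
Recurrence: B ← B·(1+r) − £70.00.
Month 1: interest £14.80; balance after payment £669.80.
Month 2: interest £13.68; balance after payment £613.48.
Closed form: n = −ln(1 − rB₀/P)/ln(1+r) = −ln(0.78854)/ln(1.02042) ≈ 11.754, so the balance reaches zero during payment 12.

12 months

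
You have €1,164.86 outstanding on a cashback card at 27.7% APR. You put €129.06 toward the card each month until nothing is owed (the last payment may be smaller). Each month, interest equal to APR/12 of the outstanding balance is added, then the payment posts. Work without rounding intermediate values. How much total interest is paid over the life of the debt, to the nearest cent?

Monthly rate r = 27.7%/12 = 2.30833% = 0.0230833.
Payoff takes n = ⌈−ln(1 − rB₀/P)/ln(1+r)⌉ = ⌈10.237⌉ = 11 payments; the last is €30.91.
Total paid = 10·€129.06 + €30.91 = €1,321.51.
Total interest = total paid − principal = €1,321.51 − €1,164.86 = €156.65.

€156.65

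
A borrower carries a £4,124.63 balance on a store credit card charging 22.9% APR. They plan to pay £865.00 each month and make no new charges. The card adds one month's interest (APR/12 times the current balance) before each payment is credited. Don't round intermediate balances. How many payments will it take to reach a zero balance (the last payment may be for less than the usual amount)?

Monthly rate r = 22.9%/12 = 1.90833% = 0.0190833.
Recurrence: B ← B·(1+r) − £865.00.
Month 1: interest £78.71; balance after payment £3,338.34.
Month 2: interest £63.71; balance after payment £2,537.05.
Month 3: interest £48.42; balance after payment £1,720.46.
Month 4: interest £32.83; balance after payment £888.30.
Month 5: interest £16.95; balance after payment £40.25.
Month 6: interest £0.77; balance after payment £0.00.

6 payments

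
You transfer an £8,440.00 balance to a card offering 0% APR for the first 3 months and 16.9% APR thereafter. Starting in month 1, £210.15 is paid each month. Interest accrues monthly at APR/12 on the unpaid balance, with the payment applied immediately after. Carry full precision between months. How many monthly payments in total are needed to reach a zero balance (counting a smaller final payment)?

56 months

Promo months 1–3 at r₀ = 0%/12 = 0; months 4+ at r₁ = 16.9%/12 = 0.0140833.
After month 3 (no interest yet): B = £8,440.00 − 3·£210.15 = £7,809.55.
Then at r₁ with £210.15/mo: n₂ = −ln(1 − r₁·B/P)/ln(1+r₁) ≈ 52.98 → 53 more payments.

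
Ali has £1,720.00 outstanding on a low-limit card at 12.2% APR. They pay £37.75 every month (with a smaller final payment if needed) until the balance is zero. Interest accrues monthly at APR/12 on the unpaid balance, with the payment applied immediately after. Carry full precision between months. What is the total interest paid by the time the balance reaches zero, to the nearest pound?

£602

Monthly rate r = 12.2%/12 = 1.01667% = 0.0101667.
Payoff takes n = ⌈−ln(1 − rB₀/P)/ln(1+r)⌉ = ⌈61.508⌉ = 62 payments; the last is £19.22.
Total paid = 61·£37.75 + £19.22 = £2,321.97.
Total interest = total paid − principal = £2,321.97 − £1,720.00 = £601.97.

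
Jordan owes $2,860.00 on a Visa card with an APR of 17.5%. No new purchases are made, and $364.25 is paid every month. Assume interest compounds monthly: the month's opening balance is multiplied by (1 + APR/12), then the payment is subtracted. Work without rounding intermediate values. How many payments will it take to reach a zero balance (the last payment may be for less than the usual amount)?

Monthly rate r = 17.5%/12 = 1.45833% = 0.0145833.
Recurrence: B ← B·(1+r) − $364.25.
Month 1: interest $41.71; balance after payment $2,537.46.
Month 2: interest $37.00; balance after payment $2,210.21.
Closed form: n = −ln(1 − rB₀/P)/ln(1+r) = −ln(0.8855)/ln(1.01458) ≈ 8.399, so the balance reaches zero during payment 9.

9 payments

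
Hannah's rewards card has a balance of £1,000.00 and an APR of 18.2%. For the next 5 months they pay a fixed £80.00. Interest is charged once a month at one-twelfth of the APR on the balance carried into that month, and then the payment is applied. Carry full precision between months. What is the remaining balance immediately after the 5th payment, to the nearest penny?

£665.85

Monthly rate r = 18.2%/12 = 1.51667% = 0.0151667.
Each month: B ← B·(1+r) − £80.00.
Month 1: interest £15.17; balance after payment £935.17.
Month 2: interest £14.18; balance after payment £869.35.
Month 3: interest £13.19; balance after payment £802.54.
Month 4: interest £12.17; balance after payment £734.71.
Month 5: interest £11.14; balance after payment £665.85.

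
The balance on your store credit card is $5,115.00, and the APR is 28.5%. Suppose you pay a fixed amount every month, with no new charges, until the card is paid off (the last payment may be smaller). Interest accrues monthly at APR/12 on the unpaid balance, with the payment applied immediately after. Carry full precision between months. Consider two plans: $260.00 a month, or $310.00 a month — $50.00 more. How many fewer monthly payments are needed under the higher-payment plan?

5 fewer payments

Monthly rate r = 28.5%/12 = 2.375% = 0.02375.
At $260.00/mo: n = ⌈−ln(1 − rB₀/P)/ln(1+r)⌉ = 27 payments (last $215.27); total interest = total paid − $5,115.00 = $1,860.27.
At $310.00/mo: 22 payments (last $59.40); total interest $1,454.40.
Payments saved = 27 − 22 = 5.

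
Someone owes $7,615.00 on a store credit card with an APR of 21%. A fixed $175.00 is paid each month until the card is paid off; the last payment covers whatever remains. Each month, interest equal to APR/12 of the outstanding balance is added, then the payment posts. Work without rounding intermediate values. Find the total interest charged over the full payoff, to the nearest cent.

$6,844.27

Monthly rate r = 21%/12 = 1.75% = 0.0175.
Payoff takes n = ⌈−ln(1 − rB₀/P)/ln(1+r)⌉ = ⌈82.622⌉ = 83 payments; the last is $109.27.
Total paid = 82·$175.00 + $109.27 = $14,459.27.
Total interest = total paid − principal = $14,459.27 − $7,615.00 = $6,844.27.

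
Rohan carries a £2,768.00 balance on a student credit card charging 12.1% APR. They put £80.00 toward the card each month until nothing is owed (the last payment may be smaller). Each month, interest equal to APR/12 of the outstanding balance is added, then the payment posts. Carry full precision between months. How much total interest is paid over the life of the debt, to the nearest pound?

Monthly rate r = 12.1%/12 = 1.00833% = 0.0100833.
Payoff takes n = ⌈−ln(1 − rB₀/P)/ln(1+r)⌉ = ⌈42.766⌉ = 43 payments; the last is £61.37.
Total paid = 42·£80.00 + £61.37 = £3,421.37.
Total interest = total paid − principal = £3,421.37 − £2,768.00 = £653.37.

£653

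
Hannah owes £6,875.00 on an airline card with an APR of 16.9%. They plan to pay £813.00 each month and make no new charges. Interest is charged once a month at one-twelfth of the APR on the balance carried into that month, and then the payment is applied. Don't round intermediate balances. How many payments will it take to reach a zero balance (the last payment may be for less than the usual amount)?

10 months

Monthly rate r = 16.9%/12 = 1.40833% = 0.0140833.
Recurrence: B ← B·(1+r) − £813.00.
Month 1: interest £96.82; balance after payment £6,158.82.
Month 2: interest £86.74; balance after payment £5,432.56.
Closed form: n = −ln(1 − rB₀/P)/ln(1+r) = −ln(0.88091)/ln(1.01408) ≈ 9.067, so the balance reaches zero during payment 10.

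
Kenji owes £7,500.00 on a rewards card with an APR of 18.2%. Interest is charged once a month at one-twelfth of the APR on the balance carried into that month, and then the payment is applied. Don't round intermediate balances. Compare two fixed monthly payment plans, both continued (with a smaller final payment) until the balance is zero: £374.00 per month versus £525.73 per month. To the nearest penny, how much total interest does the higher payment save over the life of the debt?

£493.70

Monthly rate r = 18.2%/12 = 1.51667% = 0.0151667.
At £374.00/mo: n = ⌈−ln(1 − rB₀/P)/ln(1+r)⌉ = 25 payments (last £33.67); total interest = total paid − £7,500.00 = £1,509.67.
At £525.73/mo: 17 payments (last £104.29); total interest £1,015.97.
Interest saved = £1,509.67 − £1,015.97 = £493.70.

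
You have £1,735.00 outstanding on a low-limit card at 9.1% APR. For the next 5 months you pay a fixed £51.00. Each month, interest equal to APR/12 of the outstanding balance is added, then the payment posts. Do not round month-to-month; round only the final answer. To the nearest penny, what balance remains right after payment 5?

Monthly rate r = 9.1%/12 = 0.758333% = 0.00758333.
Each month: B ← B·(1+r) − £51.00.
Month 1: interest £13.16; balance after payment £1,697.16.
Month 2: interest £12.87; balance after payment £1,659.03.
Month 3: interest £12.58; balance after payment £1,620.61.
Month 4: interest £12.29; balance after payment £1,581.90.
Month 5: interest £12.00; balance after payment £1,542.89.

£1,542.89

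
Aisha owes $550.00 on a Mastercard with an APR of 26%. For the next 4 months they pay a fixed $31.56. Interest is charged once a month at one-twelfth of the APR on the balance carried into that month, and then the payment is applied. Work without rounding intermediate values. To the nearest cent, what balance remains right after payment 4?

Monthly rate r = 26%/12 = 2.16667% = 0.0216667.
Each month: B ← B·(1+r) − $31.56.
Month 1: interest $11.92; balance after payment $530.36.
Month 2: interest $11.49; balance after payment $510.29.
Month 3: interest $11.06; balance after payment $489.78.
Month 4: interest $10.61; balance after payment $468.84.

$468.84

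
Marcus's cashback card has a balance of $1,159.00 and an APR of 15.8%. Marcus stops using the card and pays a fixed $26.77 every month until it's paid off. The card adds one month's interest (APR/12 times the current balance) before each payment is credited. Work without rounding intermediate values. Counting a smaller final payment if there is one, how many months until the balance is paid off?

65 months

Monthly rate r = 15.8%/12 = 1.31667% = 0.0131667.
Recurrence: B ← B·(1+r) − $26.77.
Month 1: interest $15.26; balance after payment $1,147.49.
Month 2: interest $15.11; balance after payment $1,135.83.
Closed form: n = −ln(1 − rB₀/P)/ln(1+r) = −ln(0.42995)/ln(1.01317) ≈ 64.528, so the balance reaches zero during payment 65.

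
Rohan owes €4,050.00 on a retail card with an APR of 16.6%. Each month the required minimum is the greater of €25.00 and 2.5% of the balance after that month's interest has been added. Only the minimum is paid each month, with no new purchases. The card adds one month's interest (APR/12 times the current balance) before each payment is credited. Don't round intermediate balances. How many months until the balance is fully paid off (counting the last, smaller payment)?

Monthly rate r = 16.6%/12 = 1.38333% = 0.0138333.
While 2.5% of the post-interest balance exceeds €25.00, each month B ← (B·(1+r))·(1 − 0.025), i.e. B shrinks by the factor (1+r)·0.975 = 0.98849.
This holds for months 1–122. Entering month 123 the balance is €986.14; 2.5% of the post-interest balance is now below €25.00, so the flat €25.00 minimum applies from here.
From month 123 a fixed €25.00 at rate r clears €986.14 in 58 more payments. Total: 122 + 58 = 180 months.

180 months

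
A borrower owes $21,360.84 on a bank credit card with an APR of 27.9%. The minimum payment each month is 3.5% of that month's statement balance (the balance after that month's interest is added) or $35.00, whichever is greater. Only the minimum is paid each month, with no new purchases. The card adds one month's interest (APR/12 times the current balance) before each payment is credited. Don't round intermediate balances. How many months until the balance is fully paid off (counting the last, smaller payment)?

290 months

Monthly rate r = 27.9%/12 = 2.325% = 0.02325.
While 3.5% of the post-interest balance exceeds $35.00, each month B ← (B·(1+r))·(1 − 0.035), i.e. B shrinks by the factor (1+r)·0.965 = 0.98744.
This holds for months 1–244. Entering month 245 the balance is $976.86; 3.5% of the post-interest balance is now below $35.00, so the flat $35.00 minimum applies from here.
From month 245 a fixed $35.00 at rate r clears $976.86 in 46 more payments. Total: 244 + 46 = 290 months.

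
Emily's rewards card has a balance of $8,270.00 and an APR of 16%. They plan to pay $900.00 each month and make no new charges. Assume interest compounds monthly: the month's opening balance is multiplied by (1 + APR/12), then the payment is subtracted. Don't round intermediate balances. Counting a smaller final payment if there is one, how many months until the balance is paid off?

10 payments

Monthly rate r = 16%/12 = 1.33333% = 0.0133333.
Recurrence: B ← B·(1+r) − $900.00.
Month 1: interest $110.27; balance after payment $7,480.27.
Month 2: interest $99.74; balance after payment $6,680.00.
Closed form: n = −ln(1 − rB₀/P)/ln(1+r) = −ln(0.87748)/ln(1.01333) ≈ 9.868, so the balance reaches zero during payment 10.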